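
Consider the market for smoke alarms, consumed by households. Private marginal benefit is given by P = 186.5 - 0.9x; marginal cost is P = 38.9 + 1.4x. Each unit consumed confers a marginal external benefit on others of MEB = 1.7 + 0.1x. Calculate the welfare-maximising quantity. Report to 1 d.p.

Social marginal benefit = demand + MEB = 188.2 - 0.8x.
Set SMB = MC: 188.2 - 0.8x = 38.9 + 1.4x → x* = 67.8636.

x* = 67.9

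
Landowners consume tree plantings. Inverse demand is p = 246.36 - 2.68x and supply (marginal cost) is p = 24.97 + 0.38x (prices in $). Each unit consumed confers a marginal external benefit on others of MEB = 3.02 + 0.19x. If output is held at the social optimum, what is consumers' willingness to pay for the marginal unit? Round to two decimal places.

Social marginal benefit = demand + MEB = 249.38 - 2.49x.
Set SMB = MC: 249.38 - 2.49x = 24.97 + 0.38x → x* = 78.1916.
Consumer price on the demand curve at x*: 246.36 − 2.68×78.1916 = 36.8065.

P = $36.81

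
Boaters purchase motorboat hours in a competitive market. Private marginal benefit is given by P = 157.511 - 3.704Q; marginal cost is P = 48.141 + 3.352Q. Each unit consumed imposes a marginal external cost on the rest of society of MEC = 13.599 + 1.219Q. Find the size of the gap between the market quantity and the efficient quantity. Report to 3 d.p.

3.927 units

Market equilibrium (private): 48.141 + 3.352Q = 157.511 - 3.704Q → Q_m = 15.5003.
Social marginal benefit = demand − MEC = 143.912 - 4.923Q.
Set SMB = MC: 143.912 - 4.923Q = 48.141 + 3.352Q → Q* = 11.5735.
Gap = |15.5003 − 11.5735| = 3.9268.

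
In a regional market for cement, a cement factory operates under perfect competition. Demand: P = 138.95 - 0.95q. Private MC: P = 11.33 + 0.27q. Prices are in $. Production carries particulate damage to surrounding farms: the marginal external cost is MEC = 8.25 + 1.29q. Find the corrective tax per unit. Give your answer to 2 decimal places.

tax = $69.60 per unit

Social marginal cost = private MC + MEC = 19.58 + 1.56q.
Set SMC = demand: 19.58 + 1.56q = 138.95 - 0.95q → q* = 47.5578.
The Pigouvian tax equals MEC at q*: 8.25 + 1.29×47.5578 = 69.5996.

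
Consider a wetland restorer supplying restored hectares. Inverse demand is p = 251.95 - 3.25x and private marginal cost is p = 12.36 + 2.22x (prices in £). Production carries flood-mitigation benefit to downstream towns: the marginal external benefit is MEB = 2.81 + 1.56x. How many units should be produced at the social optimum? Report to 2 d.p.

x* = 61.99

Social marginal cost = private MC − MEB = 9.55 + 0.66x.
Set SMC = demand: 9.55 + 0.66x = 251.95 - 3.25x → x* = 61.9949.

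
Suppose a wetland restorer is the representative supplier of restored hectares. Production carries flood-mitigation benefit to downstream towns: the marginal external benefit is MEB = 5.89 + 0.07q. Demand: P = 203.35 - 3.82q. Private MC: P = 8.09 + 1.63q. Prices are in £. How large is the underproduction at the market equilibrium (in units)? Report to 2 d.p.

Market equilibrium (private): 8.09 + 1.63q = 203.35 - 3.82q → q_m = 35.8275.
Social marginal cost = private MC − MEB = 2.20 + 1.56q.
Set SMC = demand: 2.20 + 1.56q = 203.35 - 3.82q → q* = 37.3885.
Gap = |35.8275 − 37.3885| = 1.5610.

1.56 units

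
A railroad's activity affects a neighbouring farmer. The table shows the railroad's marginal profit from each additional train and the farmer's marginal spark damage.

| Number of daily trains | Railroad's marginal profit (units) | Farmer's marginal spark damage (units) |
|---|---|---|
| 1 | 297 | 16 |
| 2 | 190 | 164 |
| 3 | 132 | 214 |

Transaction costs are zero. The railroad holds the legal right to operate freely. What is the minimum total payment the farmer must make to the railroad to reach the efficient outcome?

132

Left alone the railroad would choose level 3 (marginal profit stays positive).
Efficient level: k* = 2 (marginal profit ≥ marginal spark damage through 2).
The farmer must at least cover the railroad's forgone profit from cutting 3→2: 132 = 132.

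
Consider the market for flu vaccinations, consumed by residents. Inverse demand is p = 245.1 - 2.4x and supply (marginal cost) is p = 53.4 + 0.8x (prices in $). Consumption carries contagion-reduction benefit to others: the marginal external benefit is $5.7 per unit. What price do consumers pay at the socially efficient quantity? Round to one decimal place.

P = $97.1

Social marginal benefit = demand + MEB = 250.8 - 2.4x.
Set SMB = MC: 250.8 - 2.4x = 53.4 + 0.8x → x* = 61.6875.
Consumer price on the demand curve at x*: 245.1 − 2.4×61.6875 = 97.0500.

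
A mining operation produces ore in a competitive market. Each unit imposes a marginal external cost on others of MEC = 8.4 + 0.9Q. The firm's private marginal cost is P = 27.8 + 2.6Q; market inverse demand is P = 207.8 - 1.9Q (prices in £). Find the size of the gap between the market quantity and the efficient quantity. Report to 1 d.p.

Market equilibrium (private): 27.8 + 2.6Q = 207.8 - 1.9Q → Q_m = 40.0000.
Social marginal cost = private MC + MEC = 36.2 + 3.5Q.
Set SMC = demand: 36.2 + 3.5Q = 207.8 - 1.9Q → Q* = 31.7778.
Gap = |40.0000 − 31.7778| = 8.2222.

8.2 units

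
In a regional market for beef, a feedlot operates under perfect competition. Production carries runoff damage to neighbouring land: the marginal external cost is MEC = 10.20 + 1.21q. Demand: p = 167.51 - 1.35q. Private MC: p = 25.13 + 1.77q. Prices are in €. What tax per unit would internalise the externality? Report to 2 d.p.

Social marginal cost = private MC + MEC = 35.33 + 2.98q.
Set SMC = demand: 35.33 + 2.98q = 167.51 - 1.35q → q* = 30.5266.
The Pigouvian tax equals MEC at q*: 10.20 + 1.21×30.5266 = 47.1372.

tax = €47.14 per unit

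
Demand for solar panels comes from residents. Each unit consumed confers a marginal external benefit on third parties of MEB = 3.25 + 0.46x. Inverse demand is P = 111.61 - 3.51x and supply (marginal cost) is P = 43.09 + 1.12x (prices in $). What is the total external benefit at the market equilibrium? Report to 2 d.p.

$98.47

Market equilibrium (private): 43.09 + 1.12x = 111.61 - 3.51x → x_m = 14.7991.
Total external benefit = ∫₀^{x_m} (3.25 + 0.46x) dx = 3.25×14.7991 + ½×0.46×14.7991² = 98.4701.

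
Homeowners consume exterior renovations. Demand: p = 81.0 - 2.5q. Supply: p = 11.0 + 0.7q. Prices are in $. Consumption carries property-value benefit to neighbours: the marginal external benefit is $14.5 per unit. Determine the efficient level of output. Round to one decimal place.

Social marginal benefit = demand + MEB = 95.5 - 2.5q.
Set SMB = MC: 95.5 - 2.5q = 11.0 + 0.7q → q* = 26.4063.

q* = 26.4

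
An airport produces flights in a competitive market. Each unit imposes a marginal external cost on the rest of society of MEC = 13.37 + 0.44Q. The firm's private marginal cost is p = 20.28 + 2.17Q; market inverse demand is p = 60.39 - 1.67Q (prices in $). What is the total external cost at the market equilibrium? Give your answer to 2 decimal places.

Market equilibrium (private): 20.28 + 2.17Q = 60.39 - 1.67Q → Q_m = 10.4453.
Total external cost = ∫₀^{Q_m} (13.37 + 0.44Q) dQ = 13.37×10.4453 + ½×0.44×10.4453² = 163.6566.

$163.66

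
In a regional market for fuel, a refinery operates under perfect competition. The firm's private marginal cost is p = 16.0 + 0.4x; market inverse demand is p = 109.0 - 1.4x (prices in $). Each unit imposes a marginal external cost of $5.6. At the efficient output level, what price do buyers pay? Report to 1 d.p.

Social marginal cost = private MC + MEC = 21.6 + 0.4x.
Set SMC = demand: 21.6 + 0.4x = 109.0 - 1.4x → x* = 48.5556.
Consumer price on the demand curve at x*: 109.0 − 1.4×48.5556 = 41.0222.

P = $41.0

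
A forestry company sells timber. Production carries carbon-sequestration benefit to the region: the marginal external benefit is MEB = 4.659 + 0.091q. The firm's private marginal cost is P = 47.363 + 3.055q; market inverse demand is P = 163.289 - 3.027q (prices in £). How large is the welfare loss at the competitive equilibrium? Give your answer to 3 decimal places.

Market equilibrium (private): 47.363 + 3.055q = 163.289 - 3.027q → q_m = 19.0605.
Social marginal cost = private MC − MEB = 42.704 + 2.964q.
Set SMC = demand: 42.704 + 2.964q = 163.289 - 3.027q → q* = 20.1277.
Between q* and q_m the wedge demand − SMC runs linearly from 0 to MEB(q_m), so the loss is a triangle.
DWL = ½ × 1.0672 × 6.3935 = 3.4116.

DWL = £3.412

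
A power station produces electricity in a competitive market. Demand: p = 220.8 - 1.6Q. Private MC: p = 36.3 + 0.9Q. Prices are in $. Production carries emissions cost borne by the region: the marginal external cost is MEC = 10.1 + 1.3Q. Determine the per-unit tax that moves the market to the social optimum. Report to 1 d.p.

Social marginal cost = private MC + MEC = 46.4 + 2.2Q.
Set SMC = demand: 46.4 + 2.2Q = 220.8 - 1.6Q → Q* = 45.8947.
The Pigouvian tax equals MEC at Q*: 10.1 + 1.3×45.8947 = 69.7631.

tax = $69.8 per unit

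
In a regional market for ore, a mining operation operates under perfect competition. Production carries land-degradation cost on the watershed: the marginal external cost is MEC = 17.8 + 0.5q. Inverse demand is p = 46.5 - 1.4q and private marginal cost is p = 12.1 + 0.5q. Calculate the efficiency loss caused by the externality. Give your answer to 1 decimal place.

DWL = 150.2

Market equilibrium (private): 12.1 + 0.5q = 46.5 - 1.4q → q_m = 18.1053.
Social marginal cost = private MC + MEC = 29.9 + q.
Set SMC = demand: 29.9 + q = 46.5 - 1.4q → q* = 6.9167.
The loss is the area between SMC and demand from q* to q_m; with linear curves that's a triangle of height MEC(q_m).
DWL = ½ × 11.1886 × 26.8526 = 150.2215.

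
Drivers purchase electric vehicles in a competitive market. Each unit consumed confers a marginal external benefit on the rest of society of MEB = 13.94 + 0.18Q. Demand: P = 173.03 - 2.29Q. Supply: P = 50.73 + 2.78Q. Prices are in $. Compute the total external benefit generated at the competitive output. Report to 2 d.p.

Market equilibrium (private): 50.73 + 2.78Q = 173.03 - 2.29Q → Q_m = 24.1223.
Total external benefit = ∫₀^{Q_m} (13.94 + 0.18Q) dQ = 13.94×24.1223 + ½×0.18×24.1223² = 388.6345.

$388.63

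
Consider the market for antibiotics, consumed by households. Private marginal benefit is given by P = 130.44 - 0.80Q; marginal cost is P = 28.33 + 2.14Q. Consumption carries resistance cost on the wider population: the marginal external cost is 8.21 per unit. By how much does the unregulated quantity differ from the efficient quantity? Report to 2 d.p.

Market equilibrium (private): 28.33 + 2.14Q = 130.44 - 0.80Q → Q_m = 34.7313.
Social marginal benefit = demand − MEC = 122.23 - 0.80Q.
Set SMB = MC: 122.23 - 0.80Q = 28.33 + 2.14Q → Q* = 31.9388.
Gap = |34.7313 − 31.9388| = 2.7925.

2.79 units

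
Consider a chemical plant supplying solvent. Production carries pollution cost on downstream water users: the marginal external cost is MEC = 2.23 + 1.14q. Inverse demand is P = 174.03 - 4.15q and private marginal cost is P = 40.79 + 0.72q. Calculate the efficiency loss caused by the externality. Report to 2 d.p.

Market equilibrium (private): 40.79 + 0.72q = 174.03 - 4.15q → q_m = 27.3593.
Social marginal cost = private MC + MEC = 43.02 + 1.86q.
Set SMC = demand: 43.02 + 1.86q = 174.03 - 4.15q → q* = 21.7987.
The welfare-loss triangle has base |q_m − q*| and height MEC(q_m) (the vertical gap between SMC and demand is zero at q* and MEC at q_m).
DWL = ½ × 5.5606 × 33.4197 = 92.9168.

DWL = 92.92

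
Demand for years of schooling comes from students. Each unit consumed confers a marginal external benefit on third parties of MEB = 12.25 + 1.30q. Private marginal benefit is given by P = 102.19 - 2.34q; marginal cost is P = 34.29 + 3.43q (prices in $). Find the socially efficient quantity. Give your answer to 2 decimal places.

q* = 17.93

Social marginal benefit = demand + MEB = 114.44 - 1.04q.
Set SMB = MC: 114.44 - 1.04q = 34.29 + 3.43q → q* = 17.9306.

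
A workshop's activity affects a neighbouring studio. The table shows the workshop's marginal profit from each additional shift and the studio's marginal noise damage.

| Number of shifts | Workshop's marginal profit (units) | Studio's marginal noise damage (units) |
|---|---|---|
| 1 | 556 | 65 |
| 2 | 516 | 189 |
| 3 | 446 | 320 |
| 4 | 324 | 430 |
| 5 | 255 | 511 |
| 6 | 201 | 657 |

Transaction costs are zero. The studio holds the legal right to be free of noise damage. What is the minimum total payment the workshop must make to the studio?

574

Efficient level: marginal profit ≥ marginal noise damage through level 3, so k* = 3.
With the studio holding the right, the workshop must at least compensate total damage at k*: 65 + 189 + 320 = 574.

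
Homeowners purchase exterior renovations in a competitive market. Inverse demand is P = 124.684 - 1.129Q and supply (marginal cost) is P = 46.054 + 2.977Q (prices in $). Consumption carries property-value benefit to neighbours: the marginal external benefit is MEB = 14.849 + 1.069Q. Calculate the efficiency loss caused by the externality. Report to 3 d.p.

DWL = $205.388

Market equilibrium (private): 46.054 + 2.977Q = 124.684 - 1.129Q → Q_m = 19.1500.
Social marginal benefit = demand + MEB = 139.533 - 0.060Q.
Set SMB = MC: 139.533 - 0.060Q = 46.054 + 2.977Q → Q* = 30.7800.
The welfare-loss triangle has base |Q_m − Q*| and height MEB(Q_m) (the vertical gap between SMB and MC is zero at Q* and MEB at Q_m).
DWL = ½ × 11.6300 × 35.3204 = 205.3881.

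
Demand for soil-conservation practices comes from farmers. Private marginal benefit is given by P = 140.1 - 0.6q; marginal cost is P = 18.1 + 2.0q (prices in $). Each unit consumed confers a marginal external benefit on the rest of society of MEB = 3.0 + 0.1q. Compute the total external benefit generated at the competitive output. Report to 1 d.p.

Market equilibrium (private): 18.1 + 2.0q = 140.1 - 0.6q → q_m = 46.9231.
Total external benefit = ∫₀^{q_m} (3.0 + 0.1q) dq = 3.0×46.9231 + ½×0.1×46.9231² = 250.8582.

$250.9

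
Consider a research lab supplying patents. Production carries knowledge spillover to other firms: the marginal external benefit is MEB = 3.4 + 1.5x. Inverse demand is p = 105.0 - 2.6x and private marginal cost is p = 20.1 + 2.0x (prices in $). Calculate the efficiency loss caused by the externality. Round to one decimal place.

Market equilibrium (private): 20.1 + 2.0x = 105.0 - 2.6x → x_m = 18.4565.
Social marginal cost = private MC − MEB = 16.7 + 0.5x.
Set SMC = demand: 16.7 + 0.5x = 105.0 - 2.6x → x* = 28.4839.
The welfare-loss triangle has base |x_m − x*| and height MEB(x_m) (the vertical gap between SMC and demand is zero at x* and MEB at x_m).
DWL = ½ × 10.0274 × 31.0848 = 155.8499.

DWL = $155.8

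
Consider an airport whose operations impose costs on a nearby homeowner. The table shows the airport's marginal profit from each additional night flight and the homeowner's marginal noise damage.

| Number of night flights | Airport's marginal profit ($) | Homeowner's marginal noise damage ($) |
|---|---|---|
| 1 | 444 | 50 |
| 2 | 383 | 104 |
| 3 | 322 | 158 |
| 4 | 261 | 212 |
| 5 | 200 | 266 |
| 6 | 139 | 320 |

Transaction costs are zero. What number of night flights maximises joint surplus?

Bargaining reaches the level where marginal profit last exceeds marginal noise damage.
That holds through level 4 (261 ≥ 212) but not at 5 (200 < 266).

4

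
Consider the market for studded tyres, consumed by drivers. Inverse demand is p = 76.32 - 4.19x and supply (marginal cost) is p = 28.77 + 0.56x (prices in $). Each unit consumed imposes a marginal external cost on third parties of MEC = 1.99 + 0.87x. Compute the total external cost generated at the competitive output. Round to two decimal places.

Market equilibrium (private): 28.77 + 0.56x = 76.32 - 4.19x → x_m = 10.0105.
Total external cost = ∫₀^{x_m} (1.99 + 0.87x) dx = 1.99×10.0105 + ½×0.87×10.0105² = 63.5123.

$63.51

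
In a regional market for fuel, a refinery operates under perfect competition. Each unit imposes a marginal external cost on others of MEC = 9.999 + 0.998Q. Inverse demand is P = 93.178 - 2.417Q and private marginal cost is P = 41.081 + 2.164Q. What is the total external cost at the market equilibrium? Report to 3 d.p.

178.249

Market equilibrium (private): 41.081 + 2.164Q = 93.178 - 2.417Q → Q_m = 11.3724.
Total external cost = ∫₀^{Q_m} (9.999 + 0.998Q) dQ = 9.999×11.3724 + ½×0.998×11.3724² = 178.2490.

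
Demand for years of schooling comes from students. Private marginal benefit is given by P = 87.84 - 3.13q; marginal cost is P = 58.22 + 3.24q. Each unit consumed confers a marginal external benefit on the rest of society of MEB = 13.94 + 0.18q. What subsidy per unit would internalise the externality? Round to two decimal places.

subsidy = 15.21 per unit

Social marginal benefit = demand + MEB = 101.78 - 2.95q.
Set SMB = MC: 101.78 - 2.95q = 58.22 + 3.24q → q* = 7.0372.
The Pigouvian subsidy equals MEB at q*: 13.94 + 0.18×7.0372 = 15.2067.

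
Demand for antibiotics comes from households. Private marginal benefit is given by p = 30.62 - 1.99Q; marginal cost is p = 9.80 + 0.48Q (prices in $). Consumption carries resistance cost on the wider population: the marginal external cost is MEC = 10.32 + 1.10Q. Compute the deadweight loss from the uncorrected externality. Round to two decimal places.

DWL = $53.76

Market equilibrium (private): 9.80 + 0.48Q = 30.62 - 1.99Q → Q_m = 8.4291.
Social marginal benefit = demand − MEC = 20.30 - 3.09Q.
Set SMB = MC: 20.30 - 3.09Q = 9.80 + 0.48Q → Q* = 2.9412.
Height of the DWL triangle at Q_m is MC(Q_m) − SMB(Q_m) = MEC(Q_m) = 19.5921.
DWL = ½ × 5.4879 × 19.5921 = 53.7597.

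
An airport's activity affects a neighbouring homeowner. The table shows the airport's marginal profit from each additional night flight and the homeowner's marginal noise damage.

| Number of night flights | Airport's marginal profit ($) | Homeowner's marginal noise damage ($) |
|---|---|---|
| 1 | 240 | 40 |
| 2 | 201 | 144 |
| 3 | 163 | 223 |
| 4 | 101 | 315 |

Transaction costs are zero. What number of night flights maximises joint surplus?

Bargaining reaches the level where marginal profit last exceeds marginal noise damage.
That holds through level 2 (201 ≥ 144) but not at 3 (163 < 223).

2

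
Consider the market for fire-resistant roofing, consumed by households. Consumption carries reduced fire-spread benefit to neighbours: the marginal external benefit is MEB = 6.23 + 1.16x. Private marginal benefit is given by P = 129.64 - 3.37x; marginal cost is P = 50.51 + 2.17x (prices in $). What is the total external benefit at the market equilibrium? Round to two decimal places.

Market equilibrium (private): 50.51 + 2.17x = 129.64 - 3.37x → x_m = 14.2834.
Total external benefit = ∫₀^{x_m} (6.23 + 1.16x) dx = 6.23×14.2834 + ½×1.16×14.2834² = 207.3146.

$207.31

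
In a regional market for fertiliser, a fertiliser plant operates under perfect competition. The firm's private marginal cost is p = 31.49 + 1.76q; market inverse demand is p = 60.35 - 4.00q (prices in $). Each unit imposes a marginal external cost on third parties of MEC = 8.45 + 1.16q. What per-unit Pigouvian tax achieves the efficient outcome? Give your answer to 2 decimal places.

Social marginal cost = private MC + MEC = 39.94 + 2.92q.
Set SMC = demand: 39.94 + 2.92q = 60.35 - 4.00q → q* = 2.9494.
The Pigouvian tax equals MEC at q*: 8.45 + 1.16×2.9494 = 11.8713.

tax = $11.87 per unit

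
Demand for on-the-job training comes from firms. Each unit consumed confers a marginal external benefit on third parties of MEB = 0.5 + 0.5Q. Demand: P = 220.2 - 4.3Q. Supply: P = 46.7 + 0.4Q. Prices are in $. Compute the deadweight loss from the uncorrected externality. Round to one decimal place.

Market equilibrium (private): 46.7 + 0.4Q = 220.2 - 4.3Q → Q_m = 36.9149.
Social marginal benefit = demand + MEB = 220.7 - 3.8Q.
Set SMB = MC: 220.7 - 3.8Q = 46.7 + 0.4Q → Q* = 41.4286.
The welfare-loss triangle has base |Q_m − Q*| and height MEB(Q_m) (the vertical gap between SMB and MC is zero at Q* and MEB at Q_m).
DWL = ½ × 4.5137 × 18.9574 = 42.7840.

DWL = $42.8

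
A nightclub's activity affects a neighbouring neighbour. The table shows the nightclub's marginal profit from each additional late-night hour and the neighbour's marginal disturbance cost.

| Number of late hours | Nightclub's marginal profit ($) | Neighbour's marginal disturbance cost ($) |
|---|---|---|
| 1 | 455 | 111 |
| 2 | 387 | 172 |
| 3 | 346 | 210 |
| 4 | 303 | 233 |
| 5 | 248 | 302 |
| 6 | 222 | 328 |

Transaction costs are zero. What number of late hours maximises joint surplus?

Bargaining reaches the level where marginal profit last exceeds marginal disturbance cost.
That holds through level 4 (303 ≥ 233) but not at 5 (248 < 302).

4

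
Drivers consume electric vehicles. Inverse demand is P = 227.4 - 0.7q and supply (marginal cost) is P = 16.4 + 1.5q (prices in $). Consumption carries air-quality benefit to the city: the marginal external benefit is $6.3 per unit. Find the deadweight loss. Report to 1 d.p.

Market equilibrium (private): 16.4 + 1.5q = 227.4 - 0.7q → q_m = 95.9091.
Social marginal benefit = demand + MEB = 233.7 - 0.7q.
Set SMB = MC: 233.7 - 0.7q = 16.4 + 1.5q → q* = 98.7727.
Between q* and q_m the wedge SMB − MC runs linearly from 0 to MEB(q_m), so the loss is a triangle.
DWL = ½ × 2.8636 × 6.3000 = 9.0203.

DWL = $9.0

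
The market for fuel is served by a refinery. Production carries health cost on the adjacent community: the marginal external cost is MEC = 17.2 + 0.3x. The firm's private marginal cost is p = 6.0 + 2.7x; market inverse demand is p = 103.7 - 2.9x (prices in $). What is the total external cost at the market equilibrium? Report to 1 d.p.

$345.7

Market equilibrium (private): 6.0 + 2.7x = 103.7 - 2.9x → x_m = 17.4464.
Total external cost = ∫₀^{x_m} (17.2 + 0.3x) dx = 17.2×17.4464 + ½×0.3×17.4464² = 345.7346.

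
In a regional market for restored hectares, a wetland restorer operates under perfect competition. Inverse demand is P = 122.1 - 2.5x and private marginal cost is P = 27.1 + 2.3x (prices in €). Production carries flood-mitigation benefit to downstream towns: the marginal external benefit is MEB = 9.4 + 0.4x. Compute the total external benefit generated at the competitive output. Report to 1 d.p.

Market equilibrium (private): 27.1 + 2.3x = 122.1 - 2.5x → x_m = 19.7917.
Total external benefit = ∫₀^{x_m} (9.4 + 0.4x) dx = 9.4×19.7917 + ½×0.4×19.7917² = 264.3843.

€264.4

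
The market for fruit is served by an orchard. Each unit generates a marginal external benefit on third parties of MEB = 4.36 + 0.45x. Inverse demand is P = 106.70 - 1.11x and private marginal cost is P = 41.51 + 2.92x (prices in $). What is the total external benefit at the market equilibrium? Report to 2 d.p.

$129.40

Market equilibrium (private): 41.51 + 2.92x = 106.70 - 1.11x → x_m = 16.1762.
Total external benefit = ∫₀^{x_m} (4.36 + 0.45x) dx = 4.36×16.1762 + ½×0.45×16.1762² = 129.4039.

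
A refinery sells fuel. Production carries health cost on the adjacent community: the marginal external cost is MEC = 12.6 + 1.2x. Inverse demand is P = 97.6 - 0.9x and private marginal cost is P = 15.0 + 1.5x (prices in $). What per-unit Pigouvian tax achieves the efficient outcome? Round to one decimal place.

Social marginal cost = private MC + MEC = 27.6 + 2.7x.
Set SMC = demand: 27.6 + 2.7x = 97.6 - 0.9x → x* = 19.4444.
The Pigouvian tax equals MEC at x*: 12.6 + 1.2×19.4444 = 35.9333.

tax = $35.9 per unit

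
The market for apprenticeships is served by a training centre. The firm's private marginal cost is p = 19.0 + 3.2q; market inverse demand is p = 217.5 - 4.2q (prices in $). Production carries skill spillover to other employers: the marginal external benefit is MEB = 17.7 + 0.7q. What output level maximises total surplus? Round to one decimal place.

Social marginal cost = private MC − MEB = 1.3 + 2.5q.
Set SMC = demand: 1.3 + 2.5q = 217.5 - 4.2q → q* = 32.2687.

q* = 32.3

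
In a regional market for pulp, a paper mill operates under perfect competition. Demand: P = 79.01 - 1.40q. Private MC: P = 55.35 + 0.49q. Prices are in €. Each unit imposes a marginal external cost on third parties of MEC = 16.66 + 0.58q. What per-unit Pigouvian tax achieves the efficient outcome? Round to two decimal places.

tax = €18.30 per unit

Social marginal cost = private MC + MEC = 72.01 + 1.07q.
Set SMC = demand: 72.01 + 1.07q = 79.01 - 1.40q → q* = 2.8340.
The Pigouvian tax equals MEC at q*: 16.66 + 0.58×2.8340 = 18.3037.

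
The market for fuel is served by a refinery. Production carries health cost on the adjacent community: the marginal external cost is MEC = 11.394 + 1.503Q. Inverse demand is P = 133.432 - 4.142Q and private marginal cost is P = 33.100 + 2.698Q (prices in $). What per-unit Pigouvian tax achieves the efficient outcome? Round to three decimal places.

Social marginal cost = private MC + MEC = 44.494 + 4.201Q.
Set SMC = demand: 44.494 + 4.201Q = 133.432 - 4.142Q → Q* = 10.6602.
The Pigouvian tax equals MEC at Q*: 11.394 + 1.503×10.6602 = 27.4163.

tax = $27.416 per unit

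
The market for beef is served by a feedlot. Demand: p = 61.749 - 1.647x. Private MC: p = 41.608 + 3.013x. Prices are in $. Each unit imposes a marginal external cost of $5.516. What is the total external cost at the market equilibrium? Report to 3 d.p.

Market equilibrium (private): 41.608 + 3.013x = 61.749 - 1.647x → x_m = 4.3221.
Total external cost = MEC × x_m = 5.516 × 4.3221 = 23.8407.

$23.841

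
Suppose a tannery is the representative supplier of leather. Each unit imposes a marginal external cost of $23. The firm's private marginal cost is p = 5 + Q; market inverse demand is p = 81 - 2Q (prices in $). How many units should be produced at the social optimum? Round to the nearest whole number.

Social marginal cost = private MC + MEC = 28 + Q.
Set SMC = demand: 28 + Q = 81 - 2Q → Q* = 17.6667.

Q* = 18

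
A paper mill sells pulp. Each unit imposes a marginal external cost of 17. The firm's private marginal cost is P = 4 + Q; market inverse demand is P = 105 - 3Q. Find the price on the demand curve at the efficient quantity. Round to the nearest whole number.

Social marginal cost = private MC + MEC = 21 + Q.
Set SMC = demand: 21 + Q = 105 - 3Q → Q* = 21.0000.
Consumer price on the demand curve at Q*: 105 − 3×21.0000 = 42.0000.

P = 42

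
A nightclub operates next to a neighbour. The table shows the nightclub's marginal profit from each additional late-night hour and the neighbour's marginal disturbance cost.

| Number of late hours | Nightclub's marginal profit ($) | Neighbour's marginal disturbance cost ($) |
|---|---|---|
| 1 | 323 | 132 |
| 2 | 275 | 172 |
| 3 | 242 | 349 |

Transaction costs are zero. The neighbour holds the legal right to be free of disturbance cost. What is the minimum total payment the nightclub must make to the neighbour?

Efficient level: marginal profit ≥ marginal disturbance cost through level 2, so k* = 2.
With the neighbour holding the right, the nightclub must at least compensate total damage at k*: 132 + 172 = 304.

$304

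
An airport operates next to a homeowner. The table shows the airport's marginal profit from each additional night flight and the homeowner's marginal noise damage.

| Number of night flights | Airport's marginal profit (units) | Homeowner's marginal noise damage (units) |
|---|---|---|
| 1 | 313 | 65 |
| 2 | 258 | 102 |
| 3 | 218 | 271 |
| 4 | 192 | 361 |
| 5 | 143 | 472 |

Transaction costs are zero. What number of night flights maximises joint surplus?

Bargaining reaches the level where marginal profit last exceeds marginal noise damage.
That holds through level 2 (258 ≥ 102) but not at 3 (218 < 271).

2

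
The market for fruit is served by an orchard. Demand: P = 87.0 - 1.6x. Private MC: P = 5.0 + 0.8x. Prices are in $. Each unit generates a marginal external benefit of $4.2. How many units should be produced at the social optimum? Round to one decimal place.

Social marginal cost = private MC − MEB = 0.8 + 0.8x.
Set SMC = demand: 0.8 + 0.8x = 87.0 - 1.6x → x* = 35.9167.

x* = 35.9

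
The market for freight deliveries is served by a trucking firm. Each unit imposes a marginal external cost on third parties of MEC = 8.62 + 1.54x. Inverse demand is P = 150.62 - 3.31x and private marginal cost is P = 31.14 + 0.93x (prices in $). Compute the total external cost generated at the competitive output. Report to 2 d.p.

Market equilibrium (private): 31.14 + 0.93x = 150.62 - 3.31x → x_m = 28.1792.
Total external cost = ∫₀^{x_m} (8.62 + 1.54x) dx = 8.62×28.1792 + ½×1.54×28.1792² = 854.3365.

$854.34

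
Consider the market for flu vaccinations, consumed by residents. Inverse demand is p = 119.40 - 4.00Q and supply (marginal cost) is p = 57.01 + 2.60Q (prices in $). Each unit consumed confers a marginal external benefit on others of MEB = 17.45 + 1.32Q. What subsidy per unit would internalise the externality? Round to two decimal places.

subsidy = $37.41 per unit

Social marginal benefit = demand + MEB = 136.85 - 2.68Q.
Set SMB = MC: 136.85 - 2.68Q = 57.01 + 2.60Q → Q* = 15.1212.
The Pigouvian subsidy equals MEB at Q*: 17.45 + 1.32×15.1212 = 37.4100.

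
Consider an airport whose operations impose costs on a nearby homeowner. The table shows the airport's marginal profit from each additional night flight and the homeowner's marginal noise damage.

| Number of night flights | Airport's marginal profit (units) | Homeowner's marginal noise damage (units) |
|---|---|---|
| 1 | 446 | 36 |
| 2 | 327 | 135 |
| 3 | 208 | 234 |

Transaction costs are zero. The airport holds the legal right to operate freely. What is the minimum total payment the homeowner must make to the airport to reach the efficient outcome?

Left alone the airport would choose level 3 (marginal profit stays positive).
Efficient level: k* = 2 (marginal profit ≥ marginal noise damage through 2).
The homeowner must at least cover the airport's forgone profit from cutting 3→2: 208 = 208.

208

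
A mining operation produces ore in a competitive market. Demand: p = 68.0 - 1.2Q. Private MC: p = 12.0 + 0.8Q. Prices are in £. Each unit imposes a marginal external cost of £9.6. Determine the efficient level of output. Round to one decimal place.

Social marginal cost = private MC + MEC = 21.6 + 0.8Q.
Set SMC = demand: 21.6 + 0.8Q = 68.0 - 1.2Q → Q* = 23.2000.

Q* = 23.2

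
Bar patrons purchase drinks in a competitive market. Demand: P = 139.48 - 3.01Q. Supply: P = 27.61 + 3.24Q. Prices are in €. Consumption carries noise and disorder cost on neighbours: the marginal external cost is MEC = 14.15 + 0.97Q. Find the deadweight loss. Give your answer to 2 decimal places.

DWL = €68.77

Market equilibrium (private): 27.61 + 3.24Q = 139.48 - 3.01Q → Q_m = 17.8992.
Social marginal benefit = demand − MEC = 125.33 - 3.98Q.
Set SMB = MC: 125.33 - 3.98Q = 27.61 + 3.24Q → Q* = 13.5346.
Height of the DWL triangle at Q_m is MC(Q_m) − SMB(Q_m) = MEC(Q_m) = 31.5122.
DWL = ½ × 4.3646 × 31.5122 = 68.7691.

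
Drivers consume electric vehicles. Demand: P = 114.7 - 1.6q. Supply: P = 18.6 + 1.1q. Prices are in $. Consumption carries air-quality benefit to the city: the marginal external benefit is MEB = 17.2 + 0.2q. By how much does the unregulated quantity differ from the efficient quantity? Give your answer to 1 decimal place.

9.7 units

Market equilibrium (private): 18.6 + 1.1q = 114.7 - 1.6q → q_m = 35.5926.
Social marginal benefit = demand + MEB = 131.9 - 1.4q.
Set SMB = MC: 131.9 - 1.4q = 18.6 + 1.1q → q* = 45.3200.
Gap = |35.5926 − 45.3200| = 9.7274.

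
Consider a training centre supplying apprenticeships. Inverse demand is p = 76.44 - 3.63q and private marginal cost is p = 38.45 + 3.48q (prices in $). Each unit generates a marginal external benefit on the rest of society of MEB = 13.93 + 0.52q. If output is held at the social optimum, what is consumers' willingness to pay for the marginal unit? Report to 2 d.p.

Social marginal cost = private MC − MEB = 24.52 + 2.96q.
Set SMC = demand: 24.52 + 2.96q = 76.44 - 3.63q → q* = 7.8786.
Consumer price on the demand curve at q*: 76.44 − 3.63×7.8786 = 47.8407.

P = $47.84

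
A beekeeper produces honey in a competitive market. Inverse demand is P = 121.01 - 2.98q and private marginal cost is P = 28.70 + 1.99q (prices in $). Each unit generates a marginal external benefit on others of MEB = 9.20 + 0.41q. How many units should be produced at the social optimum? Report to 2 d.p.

Social marginal cost = private MC − MEB = 19.50 + 1.58q.
Set SMC = demand: 19.50 + 1.58q = 121.01 - 2.98q → q* = 22.2610.

q* = 22.26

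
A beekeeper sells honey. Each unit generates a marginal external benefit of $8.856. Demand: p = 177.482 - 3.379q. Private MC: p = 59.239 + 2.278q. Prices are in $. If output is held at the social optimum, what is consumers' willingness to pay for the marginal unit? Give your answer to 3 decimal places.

P = $101.564

Social marginal cost = private MC − MEB = 50.383 + 2.278q.
Set SMC = demand: 50.383 + 2.278q = 177.482 - 3.379q → q* = 22.4676.
Consumer price on the demand curve at q*: 177.482 − 3.379×22.4676 = 101.5640.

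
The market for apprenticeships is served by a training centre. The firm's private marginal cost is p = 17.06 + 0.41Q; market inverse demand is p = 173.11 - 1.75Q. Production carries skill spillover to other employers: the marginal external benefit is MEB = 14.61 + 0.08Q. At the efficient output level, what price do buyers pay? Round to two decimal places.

Social marginal cost = private MC − MEB = 2.45 + 0.33Q.
Set SMC = demand: 2.45 + 0.33Q = 173.11 - 1.75Q → Q* = 82.0481.
Consumer price on the demand curve at Q*: 173.11 − 1.75×82.0481 = 29.5258.

P = 29.53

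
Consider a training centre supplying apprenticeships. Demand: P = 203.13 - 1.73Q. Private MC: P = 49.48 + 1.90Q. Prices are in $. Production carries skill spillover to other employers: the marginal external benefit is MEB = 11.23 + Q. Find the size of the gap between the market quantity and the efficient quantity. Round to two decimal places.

Market equilibrium (private): 49.48 + 1.90Q = 203.13 - 1.73Q → Q_m = 42.3278.
Social marginal cost = private MC − MEB = 38.25 + 0.90Q.
Set SMC = demand: 38.25 + 0.90Q = 203.13 - 1.73Q → Q* = 62.6920.
Gap = |42.3278 − 62.6920| = 20.3642.

20.36 units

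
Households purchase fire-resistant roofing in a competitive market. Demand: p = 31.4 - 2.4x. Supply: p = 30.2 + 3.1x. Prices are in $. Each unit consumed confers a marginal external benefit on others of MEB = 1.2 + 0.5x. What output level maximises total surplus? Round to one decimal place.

x* = 0.5

Social marginal benefit = demand + MEB = 32.6 - 1.9x.
Set SMB = MC: 32.6 - 1.9x = 30.2 + 3.1x → x* = 0.4800.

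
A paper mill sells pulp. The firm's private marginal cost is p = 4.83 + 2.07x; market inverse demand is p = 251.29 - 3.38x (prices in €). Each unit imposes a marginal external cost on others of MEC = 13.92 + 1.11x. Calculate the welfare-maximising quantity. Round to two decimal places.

x* = 35.45

Social marginal cost = private MC + MEC = 18.75 + 3.18x.
Set SMC = demand: 18.75 + 3.18x = 251.29 - 3.38x → x* = 35.4482.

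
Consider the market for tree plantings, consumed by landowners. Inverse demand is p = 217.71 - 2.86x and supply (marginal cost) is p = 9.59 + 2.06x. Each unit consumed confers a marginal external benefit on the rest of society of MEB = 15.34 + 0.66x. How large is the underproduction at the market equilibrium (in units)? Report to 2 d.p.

Market equilibrium (private): 9.59 + 2.06x = 217.71 - 2.86x → x_m = 42.3008.
Social marginal benefit = demand + MEB = 233.05 - 2.20x.
Set SMB = MC: 233.05 - 2.20x = 9.59 + 2.06x → x* = 52.4554.
Gap = |42.3008 − 52.4554| = 10.1546.

10.15 units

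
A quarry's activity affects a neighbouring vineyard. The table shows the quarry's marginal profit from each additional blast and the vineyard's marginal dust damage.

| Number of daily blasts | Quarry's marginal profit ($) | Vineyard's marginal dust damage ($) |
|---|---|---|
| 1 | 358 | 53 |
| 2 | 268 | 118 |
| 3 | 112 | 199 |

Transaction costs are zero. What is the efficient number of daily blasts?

Bargaining reaches the level where marginal profit last exceeds marginal dust damage.
That holds through level 2 (268 ≥ 118) but not at 3 (112 < 199).

2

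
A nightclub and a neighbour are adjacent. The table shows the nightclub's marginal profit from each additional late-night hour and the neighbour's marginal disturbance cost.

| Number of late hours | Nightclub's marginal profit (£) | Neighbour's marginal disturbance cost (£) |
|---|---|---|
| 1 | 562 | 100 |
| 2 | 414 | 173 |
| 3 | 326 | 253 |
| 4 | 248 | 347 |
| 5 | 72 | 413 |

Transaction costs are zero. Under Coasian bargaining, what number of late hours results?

Bargaining reaches the level where marginal profit last exceeds marginal disturbance cost.
That holds through level 3 (326 ≥ 253) but not at 4 (248 < 347).

3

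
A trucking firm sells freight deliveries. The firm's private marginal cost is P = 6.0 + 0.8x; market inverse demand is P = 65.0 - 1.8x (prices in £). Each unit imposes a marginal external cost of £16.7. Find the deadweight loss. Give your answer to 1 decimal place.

Market equilibrium (private): 6.0 + 0.8x = 65.0 - 1.8x → x_m = 22.6923.
Social marginal cost = private MC + MEC = 22.7 + 0.8x.
Set SMC = demand: 22.7 + 0.8x = 65.0 - 1.8x → x* = 16.2692.
The welfare-loss triangle has base |x_m − x*| and height MEC(x_m) (the vertical gap between SMC and demand is zero at x* and MEC at x_m).
DWL = ½ × 6.4231 × 16.7000 = 53.6329.

DWL = £53.6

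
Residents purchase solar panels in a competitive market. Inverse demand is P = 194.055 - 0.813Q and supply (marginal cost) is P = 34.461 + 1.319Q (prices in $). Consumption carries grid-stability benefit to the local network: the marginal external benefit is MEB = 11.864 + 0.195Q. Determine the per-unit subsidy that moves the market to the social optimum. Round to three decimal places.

Social marginal benefit = demand + MEB = 205.919 - 0.618Q.
Set SMB = MC: 205.919 - 0.618Q = 34.461 + 1.319Q → Q* = 88.5173.
The Pigouvian subsidy equals MEB at Q*: 11.864 + 0.195×88.5173 = 29.1249.

subsidy = $29.125 per unit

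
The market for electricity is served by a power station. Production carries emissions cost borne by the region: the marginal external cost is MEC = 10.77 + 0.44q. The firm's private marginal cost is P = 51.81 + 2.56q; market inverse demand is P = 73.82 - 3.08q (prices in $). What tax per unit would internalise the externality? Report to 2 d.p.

Social marginal cost = private MC + MEC = 62.58 + 3.00q.
Set SMC = demand: 62.58 + 3.00q = 73.82 - 3.08q → q* = 1.8487.
The Pigouvian tax equals MEC at q*: 10.77 + 0.44×1.8487 = 11.5834.

tax = $11.58 per unit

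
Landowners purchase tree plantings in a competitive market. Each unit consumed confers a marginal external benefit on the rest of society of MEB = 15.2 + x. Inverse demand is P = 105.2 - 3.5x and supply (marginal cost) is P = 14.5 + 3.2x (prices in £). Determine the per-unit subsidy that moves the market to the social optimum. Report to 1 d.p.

subsidy = £33.8 per unit

Social marginal benefit = demand + MEB = 120.4 - 2.5x.
Set SMB = MC: 120.4 - 2.5x = 14.5 + 3.2x → x* = 18.5789.
The Pigouvian subsidy equals MEB at x*: 15.2 + 1.0×18.5789 = 33.7789.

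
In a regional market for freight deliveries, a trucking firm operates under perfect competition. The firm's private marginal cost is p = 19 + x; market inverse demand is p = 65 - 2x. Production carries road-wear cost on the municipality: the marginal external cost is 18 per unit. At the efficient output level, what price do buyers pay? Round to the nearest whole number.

Social marginal cost = private MC + MEC = 37 + x.
Set SMC = demand: 37 + x = 65 - 2x → x* = 9.3333.
Consumer price on the demand curve at x*: 65 − 2×9.3333 = 46.3334.

P = 46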